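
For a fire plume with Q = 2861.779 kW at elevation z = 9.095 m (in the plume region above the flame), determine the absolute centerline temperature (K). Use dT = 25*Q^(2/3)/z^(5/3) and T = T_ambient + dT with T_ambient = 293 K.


Q^(2/3) = 201.57
z^(5/3) = 39.628
dT = 25 * 201.57 / 39.628 = 127.16 K
T = 293 + 127.16 = 420.16 K

420.16 K


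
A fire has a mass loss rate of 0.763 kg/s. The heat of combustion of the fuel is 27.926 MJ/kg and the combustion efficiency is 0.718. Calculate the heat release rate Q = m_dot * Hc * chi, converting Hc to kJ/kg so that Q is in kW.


Hc = 27.926 MJ/kg = 27.926 * 1000 kJ/kg = 27926 kJ/kg
Q = 0.763 kg/s * 27926 kJ/kg * 0.718 = 15299 kW

15299 kW


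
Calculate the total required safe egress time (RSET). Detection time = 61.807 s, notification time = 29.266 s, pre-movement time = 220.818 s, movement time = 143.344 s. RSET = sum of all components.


Total = 61.807 + 29.266 + 220.818 + 143.344 = 455.235 s

455.235 s


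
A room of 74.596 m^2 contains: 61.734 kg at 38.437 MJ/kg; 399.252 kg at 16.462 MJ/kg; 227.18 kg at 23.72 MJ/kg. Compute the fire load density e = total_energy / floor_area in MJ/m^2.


Total energy = 61.734*38.437 + 399.252*16.462 + 227.18*23.72
= 2372.870 + 6572.486 + 5388.710
= 14334.07 MJ
e = 14334.07 / 74.596 = 192.16 MJ/m^2

192.16 MJ/m^2


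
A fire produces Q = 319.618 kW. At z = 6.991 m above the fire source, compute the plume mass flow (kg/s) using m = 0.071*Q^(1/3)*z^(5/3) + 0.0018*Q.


Q^(1/3) = 6.8372
z^(5/3) = 25.560
First term = 0.071 * 6.8372 * 25.560 = 12.408
Second term = 0.0018 * 319.618 = 0.57531
m = 12.983 kg/s

12.983 kg/s


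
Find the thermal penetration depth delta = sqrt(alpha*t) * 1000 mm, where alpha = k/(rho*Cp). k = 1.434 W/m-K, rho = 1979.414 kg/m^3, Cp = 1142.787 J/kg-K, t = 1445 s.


alpha = 1.434 / (1979.414 * 1142.787) = 6.3394e-07 m^2/s
alpha * t = 0.00091604
delta = sqrt(0.00091604) * 1000 = 30.266 mm

30.266 mm


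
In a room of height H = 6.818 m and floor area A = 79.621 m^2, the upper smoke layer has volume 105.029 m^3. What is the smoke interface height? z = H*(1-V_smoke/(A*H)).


V/(A*H) = 0.19347
1 - 0.19347 = 0.80653
z = 6.818 * 0.80653 = 5.4989 m

5.4989 m


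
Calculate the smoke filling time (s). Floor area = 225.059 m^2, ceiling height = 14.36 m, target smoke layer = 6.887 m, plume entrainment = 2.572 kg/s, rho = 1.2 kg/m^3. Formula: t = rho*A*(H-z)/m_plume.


H - z = 7.473 m
t = 1.2 * 225.059 * 7.473 / 2.572 = 784.70 s

784.70 s


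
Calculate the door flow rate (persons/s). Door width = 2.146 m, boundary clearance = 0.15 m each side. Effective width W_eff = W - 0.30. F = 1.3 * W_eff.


W_eff = 2.146 - 0.30 = 1.846 m
F = 1.3 * 1.846 = 2.3998 persons/s

2.3998 persons/s


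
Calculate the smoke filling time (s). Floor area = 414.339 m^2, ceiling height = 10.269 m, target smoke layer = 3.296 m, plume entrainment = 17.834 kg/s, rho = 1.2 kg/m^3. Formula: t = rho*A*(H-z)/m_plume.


H - z = 6.973 m
t = 1.2 * 414.339 * 6.973 / 17.834 = 194.41 s

194.41 s


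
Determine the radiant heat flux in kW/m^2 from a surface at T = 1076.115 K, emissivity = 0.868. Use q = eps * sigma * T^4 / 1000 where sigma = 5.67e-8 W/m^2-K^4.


T^4 = 1.3410e+12
q = 0.868 * 5.67e-8 * 1.3410e+12 / 1000 = 65.999 kW/m^2

65.999 kW/m^2


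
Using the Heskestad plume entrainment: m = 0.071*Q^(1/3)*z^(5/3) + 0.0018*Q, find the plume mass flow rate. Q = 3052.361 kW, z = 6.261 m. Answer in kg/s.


Q^(1/3) = 14.506
z^(5/3) = 21.269
First term = 0.071 * 14.506 * 21.269 = 21.905
Second term = 0.0018 * 3052.361 = 5.4942
m = 27.399 kg/s

27.399 kg/s


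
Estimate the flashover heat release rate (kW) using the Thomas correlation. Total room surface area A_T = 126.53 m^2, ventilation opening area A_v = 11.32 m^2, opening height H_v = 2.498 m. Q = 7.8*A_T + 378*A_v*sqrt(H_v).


7.8*A_T = 986.934
sqrt(H_v) = 1.5805
378*A_v*sqrt(H_v) = 6762.9
Q = 986.934 + 6762.9 = 7749.9 kW

7749.9 kW


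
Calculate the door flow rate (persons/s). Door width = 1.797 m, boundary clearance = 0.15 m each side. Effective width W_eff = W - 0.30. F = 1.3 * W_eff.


W_eff = 1.797 - 0.30 = 1.497 m
F = 1.3 * 1.497 = 1.9461 persons/s

1.9461 persons/s


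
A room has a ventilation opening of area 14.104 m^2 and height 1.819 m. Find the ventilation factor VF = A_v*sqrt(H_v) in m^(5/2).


sqrt(H_v) = 1.3487
VF = 14.104 * 1.3487 = 19.022 m^(5/2)

19.022 m^(5/2)


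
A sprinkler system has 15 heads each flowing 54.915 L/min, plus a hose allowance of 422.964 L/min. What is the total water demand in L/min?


Sprinkler demand = 15 * 54.915 = 823.725 L/min
Total = 823.725 + 422.964 = 1246.689 L/min

1246.689 L/min


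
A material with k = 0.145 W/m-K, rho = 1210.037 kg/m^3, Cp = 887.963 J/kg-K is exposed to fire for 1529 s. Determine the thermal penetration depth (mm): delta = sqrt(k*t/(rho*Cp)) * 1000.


alpha = 0.145 / (1210.037 * 887.963) = 1.3495e-07 m^2/s
alpha * t = 0.00020634
delta = sqrt(0.00020634) * 1000 = 14.365 mm

14.365 mm


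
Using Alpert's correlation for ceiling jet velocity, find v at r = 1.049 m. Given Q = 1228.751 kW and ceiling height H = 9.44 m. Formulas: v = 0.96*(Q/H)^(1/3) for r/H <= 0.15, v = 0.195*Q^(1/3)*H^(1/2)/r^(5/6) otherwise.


r/H = 1.049 / 9.44 = 0.11112
r/H <= 0.15, so v = 0.96*(Q/H)^(1/3)
Q/H = 130.16
(Q/H)^(1/3) = 5.0679
v = 0.96 * 5.0679 = 4.8652 m/s

4.8652 m/s


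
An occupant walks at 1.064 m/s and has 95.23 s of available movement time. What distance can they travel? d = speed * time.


d = 1.064 * 95.23 = 101.32 m

101.32 m


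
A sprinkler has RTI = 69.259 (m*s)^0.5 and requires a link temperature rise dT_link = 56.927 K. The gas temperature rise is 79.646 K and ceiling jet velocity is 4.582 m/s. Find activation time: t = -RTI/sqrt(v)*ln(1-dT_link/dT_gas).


dT_link/dT_gas = 0.71475
ln(1 - 0.71475) = -1.2544
t = -69.259 / sqrt(4.582) * -1.2544 = 40.586 s

40.586 s


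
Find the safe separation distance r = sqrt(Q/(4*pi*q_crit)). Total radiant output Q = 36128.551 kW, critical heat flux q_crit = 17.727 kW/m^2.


4*pi*q_crit = 222.76
Q/(4*pi*q_crit) = 162.18
r = sqrt(162.18) = 12.735 m

12.735 m


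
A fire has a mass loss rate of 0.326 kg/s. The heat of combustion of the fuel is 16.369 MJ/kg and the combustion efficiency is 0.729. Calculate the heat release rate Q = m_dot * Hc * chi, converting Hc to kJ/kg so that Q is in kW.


Hc = 16.369 MJ/kg = 16.369 * 1000 kJ/kg = 16369 kJ/kg
Q = 0.326 kg/s * 16369 kJ/kg * 0.729 = 3890.2 kW

3890.2 kW


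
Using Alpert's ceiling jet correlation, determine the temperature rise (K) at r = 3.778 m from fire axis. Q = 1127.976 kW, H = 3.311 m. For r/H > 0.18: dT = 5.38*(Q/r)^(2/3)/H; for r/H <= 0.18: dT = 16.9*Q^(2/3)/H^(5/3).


r/H = 3.778 / 3.311 = 1.1410
r/H > 0.18, so dT = 5.38*(Q/r)^(2/3)/H
Q/r = 298.56
(Q/r)^(2/3) = 44.671
dT = 5.38 * 44.671 / 3.311 = 72.585 K

72.585 K


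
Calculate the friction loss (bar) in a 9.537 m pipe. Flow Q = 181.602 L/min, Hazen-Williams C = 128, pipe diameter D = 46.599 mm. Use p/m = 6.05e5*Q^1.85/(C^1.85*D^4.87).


Q^1.85 = 15114
C^1.85 = 7913.0
D^4.87 = 1.3335e+08
p/m = 0.0086655 bar/m
p_total = 0.0086655 * 9.537 = 0.082643 bar

0.082643 bar


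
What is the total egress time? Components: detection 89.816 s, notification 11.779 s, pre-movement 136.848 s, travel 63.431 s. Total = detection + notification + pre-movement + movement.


Total = 89.816 + 11.779 + 136.848 + 63.431 = 301.874 s

301.874 s


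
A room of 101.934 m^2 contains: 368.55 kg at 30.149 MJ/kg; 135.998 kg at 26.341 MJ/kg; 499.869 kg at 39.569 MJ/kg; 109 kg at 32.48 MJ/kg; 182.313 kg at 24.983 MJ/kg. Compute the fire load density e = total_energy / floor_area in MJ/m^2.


Total energy = 368.55*30.149 + 135.998*26.341 + 499.869*39.569 + 109*32.48 + 182.313*24.983
= 11111.41 + 3582.323 + 19779.32 + 3540.32 + 4554.726
= 42568.10 MJ
e = 42568.10 / 101.934 = 417.60 MJ/m^2

417.60 MJ/m^2


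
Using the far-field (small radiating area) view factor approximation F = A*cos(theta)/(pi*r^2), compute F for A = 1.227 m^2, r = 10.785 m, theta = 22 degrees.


cos(22 deg) = 0.92718
pi*r^2 = 365.42
F = 1.227 * 0.92718 / 365.42 = 0.0031133

0.0031133


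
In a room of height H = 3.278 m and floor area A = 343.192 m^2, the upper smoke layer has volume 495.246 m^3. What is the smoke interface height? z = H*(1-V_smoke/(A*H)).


V/(A*H) = 0.44023
1 - 0.44023 = 0.55977
z = 3.278 * 0.55977 = 1.8349 m

1.8349 m


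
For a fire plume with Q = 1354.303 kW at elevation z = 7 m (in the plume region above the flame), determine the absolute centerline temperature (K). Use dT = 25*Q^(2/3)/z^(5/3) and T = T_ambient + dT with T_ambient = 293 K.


Q^(2/3) = 122.41
z^(5/3) = 25.615
dT = 25 * 122.41 / 25.615 = 119.47 K
T = 293 + 119.47 = 412.47 K

412.47 K


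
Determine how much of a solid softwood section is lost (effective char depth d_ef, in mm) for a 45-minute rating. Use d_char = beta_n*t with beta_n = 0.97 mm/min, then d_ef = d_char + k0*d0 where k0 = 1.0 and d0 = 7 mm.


d_char = 0.97 * 45 = 43.65 mm
d_ef = 43.65 + 1.0*7 = 50.65 mm

50.65 mm


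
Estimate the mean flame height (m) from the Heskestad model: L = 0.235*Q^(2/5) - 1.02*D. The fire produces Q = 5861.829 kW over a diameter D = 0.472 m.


Q^(2/5) = 32.152
0.235 * Q^(2/5) = 7.5558
1.02 * D = 0.48144
L = 7.0744 m

7.0744 m


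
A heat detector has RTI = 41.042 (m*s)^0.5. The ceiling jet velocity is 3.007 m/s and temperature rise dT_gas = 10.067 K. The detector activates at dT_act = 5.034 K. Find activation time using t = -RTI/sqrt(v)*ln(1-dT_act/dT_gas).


dT_act/dT_gas = 0.50005
ln(1 - 0.50005) = -0.69325
t = -41.042 / sqrt(3.007) * -0.69325 = 16.408 s

16.408 s


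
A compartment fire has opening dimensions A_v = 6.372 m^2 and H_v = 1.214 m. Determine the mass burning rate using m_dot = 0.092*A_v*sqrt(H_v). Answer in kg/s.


sqrt(H_v) = 1.1018
m_dot = 0.092 * 6.372 * 1.1018 = 0.64591 kg/s

0.64591 kg/s


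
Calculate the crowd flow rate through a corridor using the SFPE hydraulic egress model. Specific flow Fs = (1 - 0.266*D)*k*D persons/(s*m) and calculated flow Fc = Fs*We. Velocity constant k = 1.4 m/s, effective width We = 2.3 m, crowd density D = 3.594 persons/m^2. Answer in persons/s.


1 - 0.266*D = 1 - 0.266*3.594 = 0.043996
Fs = 0.043996 * 1.4 * 3.594 = 0.22137 persons/(s*m)
Fc = 0.22137 * 2.3 = 0.50915 persons/s

0.50915 persons/s


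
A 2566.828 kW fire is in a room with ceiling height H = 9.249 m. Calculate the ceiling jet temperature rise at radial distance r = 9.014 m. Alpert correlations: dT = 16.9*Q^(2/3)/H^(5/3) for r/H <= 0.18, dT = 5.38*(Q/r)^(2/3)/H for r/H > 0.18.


r/H = 9.014 / 9.249 = 0.97459
r/H > 0.18, so dT = 5.38*(Q/r)^(2/3)/H
Q/r = 284.76
(Q/r)^(2/3) = 43.283
dT = 5.38 * 43.283 / 9.249 = 25.177 K

25.177 K


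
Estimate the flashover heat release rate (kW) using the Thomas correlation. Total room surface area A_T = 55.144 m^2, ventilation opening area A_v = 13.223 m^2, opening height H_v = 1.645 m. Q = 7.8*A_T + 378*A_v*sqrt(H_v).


7.8*A_T = 430.12
sqrt(H_v) = 1.2826
378*A_v*sqrt(H_v) = 6410.7
Q = 430.12 + 6410.7 = 6840.8 kW

6840.8 kW


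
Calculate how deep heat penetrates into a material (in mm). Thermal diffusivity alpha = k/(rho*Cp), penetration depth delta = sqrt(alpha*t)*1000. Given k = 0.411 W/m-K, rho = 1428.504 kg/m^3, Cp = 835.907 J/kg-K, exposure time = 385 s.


alpha = 0.411 / (1428.504 * 835.907) = 3.4419e-07 m^2/s
alpha * t = 0.00013251
delta = sqrt(0.00013251) * 1000 = 11.511 mm

11.511 mm


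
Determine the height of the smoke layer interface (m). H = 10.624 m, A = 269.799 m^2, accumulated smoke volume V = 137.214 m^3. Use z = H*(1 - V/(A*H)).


V/(A*H) = 0.047871
1 - 0.047871 = 0.95213
z = 10.624 * 0.95213 = 10.115 m

10.115 m


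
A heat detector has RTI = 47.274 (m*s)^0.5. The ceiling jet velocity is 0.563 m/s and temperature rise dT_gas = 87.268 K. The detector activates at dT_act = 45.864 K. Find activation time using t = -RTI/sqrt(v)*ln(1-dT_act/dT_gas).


dT_act/dT_gas = 0.52555
ln(1 - 0.52555) = -0.74561
t = -47.274 / sqrt(0.563) * -0.74561 = 46.976 s

46.976 s


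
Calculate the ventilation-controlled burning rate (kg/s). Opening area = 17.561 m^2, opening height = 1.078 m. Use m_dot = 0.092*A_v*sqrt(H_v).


sqrt(H_v) = 1.0383
m_dot = 0.092 * 17.561 * 1.0383 = 1.6774 kg/s

1.6774 kg/s


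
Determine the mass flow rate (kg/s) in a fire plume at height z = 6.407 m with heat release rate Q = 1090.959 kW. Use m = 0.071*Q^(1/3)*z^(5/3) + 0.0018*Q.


Q^(1/3) = 10.294
z^(5/3) = 22.102
First term = 0.071 * 10.294 * 22.102 = 16.154
Second term = 0.0018 * 1090.959 = 1.9637
m = 18.118 kg/s

18.118 kg/s


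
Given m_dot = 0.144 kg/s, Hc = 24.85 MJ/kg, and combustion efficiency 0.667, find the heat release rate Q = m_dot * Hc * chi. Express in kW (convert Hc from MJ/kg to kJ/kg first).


Hc = 24.85 MJ/kg = 24.85 * 1000 kJ/kg = 24850 kJ/kg
Q = 0.144 kg/s * 24850 kJ/kg * 0.667 = 2386.8 kW

2386.8 kW


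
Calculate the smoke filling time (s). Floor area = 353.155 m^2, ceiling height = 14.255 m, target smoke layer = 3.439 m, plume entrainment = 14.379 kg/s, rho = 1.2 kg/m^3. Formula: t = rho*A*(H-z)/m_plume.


H - z = 10.816 m
t = 1.2 * 353.155 * 10.816 / 14.379 = 318.78 s

318.78 s


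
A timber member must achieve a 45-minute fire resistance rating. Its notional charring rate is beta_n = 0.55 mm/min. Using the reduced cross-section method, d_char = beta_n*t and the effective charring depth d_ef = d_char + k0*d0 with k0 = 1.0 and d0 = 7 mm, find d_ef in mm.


d_char = 0.55 * 45 = 24.75 mm
d_ef = 24.75 + 1.0*7 = 31.75 mm

31.75 mm


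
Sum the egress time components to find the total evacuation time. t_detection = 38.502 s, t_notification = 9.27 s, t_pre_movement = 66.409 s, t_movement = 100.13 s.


Total = 38.502 + 9.27 + 66.409 + 100.13 = 214.311 s

214.311 s


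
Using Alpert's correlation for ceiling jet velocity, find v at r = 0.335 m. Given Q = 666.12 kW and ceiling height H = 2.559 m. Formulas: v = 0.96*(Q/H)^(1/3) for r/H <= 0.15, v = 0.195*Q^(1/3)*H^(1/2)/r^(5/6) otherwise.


r/H = 0.335 / 2.559 = 0.13091
r/H <= 0.15, so v = 0.96*(Q/H)^(1/3)
Q/H = 260.30
(Q/H)^(1/3) = 6.3850
v = 0.96 * 6.3850 = 6.1296 m/s

6.1296 m/s


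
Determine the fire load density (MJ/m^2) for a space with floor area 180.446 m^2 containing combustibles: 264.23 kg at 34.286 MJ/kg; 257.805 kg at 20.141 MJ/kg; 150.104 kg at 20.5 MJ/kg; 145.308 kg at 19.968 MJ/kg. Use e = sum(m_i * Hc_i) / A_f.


Total energy = 264.23*34.286 + 257.805*20.141 + 150.104*20.5 + 145.308*19.968
= 9059.390 + 5192.451 + 3077.132 + 2901.510
= 20230.48 MJ
e = 20230.48 / 180.446 = 112.11 MJ/m^2

112.11 MJ/m^2


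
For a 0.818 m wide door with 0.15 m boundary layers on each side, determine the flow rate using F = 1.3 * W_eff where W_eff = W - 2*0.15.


W_eff = 0.818 - 0.30 = 0.518 m
F = 1.3 * 0.518 = 0.67340 persons/s

0.67340 persons/s


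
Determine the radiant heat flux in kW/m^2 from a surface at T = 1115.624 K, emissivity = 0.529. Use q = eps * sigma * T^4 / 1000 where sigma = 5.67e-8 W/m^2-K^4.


T^4 = 1.5491e+12
q = 0.529 * 5.67e-8 * 1.5491e+12 / 1000 = 46.463 kW/m^2

46.463 kW/m^2


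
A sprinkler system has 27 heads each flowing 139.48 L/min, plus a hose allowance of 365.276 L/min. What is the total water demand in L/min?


Sprinkler demand = 27 * 139.48 = 3765.96 L/min
Total = 3765.96 + 365.276 = 4131.236 L/min

4131.236 L/min


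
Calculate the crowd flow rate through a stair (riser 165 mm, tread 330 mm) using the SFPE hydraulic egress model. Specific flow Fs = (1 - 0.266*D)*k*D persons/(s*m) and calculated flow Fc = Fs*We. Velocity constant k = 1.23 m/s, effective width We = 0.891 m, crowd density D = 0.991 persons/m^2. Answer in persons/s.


1 - 0.266*D = 1 - 0.266*0.991 = 0.73639
Fs = 0.73639 * 1.23 * 0.991 = 0.89761 persons/(s*m)
Fc = 0.89761 * 0.891 = 0.79977 persons/s

0.79977 persons/s


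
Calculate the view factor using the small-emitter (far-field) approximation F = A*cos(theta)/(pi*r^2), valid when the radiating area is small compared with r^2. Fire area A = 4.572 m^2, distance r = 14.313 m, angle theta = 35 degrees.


cos(35 deg) = 0.81915
pi*r^2 = 643.59
F = 4.572 * 0.81915 / 643.59 = 0.0058191

0.0058191


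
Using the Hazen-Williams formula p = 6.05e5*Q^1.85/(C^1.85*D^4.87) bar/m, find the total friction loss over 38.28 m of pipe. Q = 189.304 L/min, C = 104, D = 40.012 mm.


Q^1.85 = 16321
C^1.85 = 5389.0
D^4.87 = 6.3484e+07
p/m = 0.028862 bar/m
p_total = 0.028862 * 38.28 = 1.1048 bar

1.1048 bar


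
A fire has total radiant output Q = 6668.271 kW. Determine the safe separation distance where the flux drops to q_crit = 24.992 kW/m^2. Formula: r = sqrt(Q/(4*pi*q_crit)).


4*pi*q_crit = 314.06
Q/(4*pi*q_crit) = 21.233
r = sqrt(21.233) = 4.6079 m

4.6079 m


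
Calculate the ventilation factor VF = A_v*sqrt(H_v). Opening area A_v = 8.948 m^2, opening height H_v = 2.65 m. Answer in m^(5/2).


sqrt(H_v) = 1.6279
VF = 8.948 * 1.6279 = 14.566 m^(5/2)

14.566 m^(5/2)


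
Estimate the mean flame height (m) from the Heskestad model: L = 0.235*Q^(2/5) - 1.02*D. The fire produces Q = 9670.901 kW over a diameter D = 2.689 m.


Q^(2/5) = 39.281
0.235 * Q^(2/5) = 9.2311
1.02 * D = 2.7428
L = 6.4883 m

6.4883 m


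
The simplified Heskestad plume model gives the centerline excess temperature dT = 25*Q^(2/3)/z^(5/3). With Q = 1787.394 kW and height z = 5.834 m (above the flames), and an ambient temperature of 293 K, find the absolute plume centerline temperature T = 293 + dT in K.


Q^(2/3) = 147.28
z^(5/3) = 18.906
dT = 25 * 147.28 / 18.906 = 194.75 K
T = 293 + 194.75 = 487.75 K

487.75 K


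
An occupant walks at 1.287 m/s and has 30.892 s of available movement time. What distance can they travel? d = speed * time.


d = 1.287 * 30.892 = 39.758 m

39.758 m


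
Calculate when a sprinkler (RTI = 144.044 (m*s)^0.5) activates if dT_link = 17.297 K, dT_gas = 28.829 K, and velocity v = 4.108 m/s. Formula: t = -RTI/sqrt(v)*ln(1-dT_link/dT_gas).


dT_link/dT_gas = 0.59999
ln(1 - 0.59999) = -0.91626
t = -144.044 / sqrt(4.108) * -0.91626 = 65.117 s

65.117 s


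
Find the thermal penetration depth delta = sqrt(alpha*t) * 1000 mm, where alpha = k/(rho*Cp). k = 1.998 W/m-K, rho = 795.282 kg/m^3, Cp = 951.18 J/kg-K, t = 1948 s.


alpha = 1.998 / (795.282 * 951.18) = 2.6413e-06 m^2/s
alpha * t = 0.0051452
delta = sqrt(0.0051452) * 1000 = 71.730 mm

71.730 mm


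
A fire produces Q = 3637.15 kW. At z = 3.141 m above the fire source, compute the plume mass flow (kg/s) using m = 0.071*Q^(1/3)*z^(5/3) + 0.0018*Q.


Q^(1/3) = 15.379
z^(5/3) = 6.7367
First term = 0.071 * 15.379 * 6.7367 = 7.3557
Second term = 0.0018 * 3637.15 = 6.5469
m = 13.903 kg/s

13.903 kg/s


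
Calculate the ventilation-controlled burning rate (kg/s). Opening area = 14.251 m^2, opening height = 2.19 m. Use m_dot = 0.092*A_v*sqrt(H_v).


sqrt(H_v) = 1.4799
m_dot = 0.092 * 14.251 * 1.4799 = 1.9402 kg/s

1.9402 kg/s


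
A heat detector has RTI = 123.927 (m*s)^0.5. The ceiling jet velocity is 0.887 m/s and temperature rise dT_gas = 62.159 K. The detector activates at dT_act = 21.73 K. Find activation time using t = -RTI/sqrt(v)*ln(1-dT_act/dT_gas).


dT_act/dT_gas = 0.34959
ln(1 - 0.34959) = -0.43015
t = -123.927 / sqrt(0.887) * -0.43015 = 56.601 s

56.601 s


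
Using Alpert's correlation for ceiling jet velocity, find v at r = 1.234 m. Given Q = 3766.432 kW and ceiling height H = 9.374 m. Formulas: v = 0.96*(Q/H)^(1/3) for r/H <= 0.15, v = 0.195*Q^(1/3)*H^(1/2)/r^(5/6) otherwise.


r/H = 1.234 / 9.374 = 0.13164
r/H <= 0.15, so v = 0.96*(Q/H)^(1/3)
Q/H = 401.80
(Q/H)^(1/3) = 7.3791
v = 0.96 * 7.3791 = 7.0839 m/s

7.0839 m/s


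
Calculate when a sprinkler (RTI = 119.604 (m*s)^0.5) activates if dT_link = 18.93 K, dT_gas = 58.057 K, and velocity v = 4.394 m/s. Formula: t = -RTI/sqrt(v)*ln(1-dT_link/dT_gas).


dT_link/dT_gas = 0.32606
ln(1 - 0.32606) = -0.39461
t = -119.604 / sqrt(4.394) * -0.39461 = 22.516 s

22.516 s


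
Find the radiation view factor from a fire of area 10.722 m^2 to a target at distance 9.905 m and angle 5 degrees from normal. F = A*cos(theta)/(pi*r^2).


cos(5 deg) = 0.99619
pi*r^2 = 308.22
F = 10.722 * 0.99619 / 308.22 = 0.034655

0.034655


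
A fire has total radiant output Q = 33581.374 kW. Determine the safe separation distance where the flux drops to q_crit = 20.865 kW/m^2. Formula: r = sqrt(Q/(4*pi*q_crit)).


4*pi*q_crit = 262.20
Q/(4*pi*q_crit) = 128.08
r = sqrt(128.08) = 11.317 m

11.317 m


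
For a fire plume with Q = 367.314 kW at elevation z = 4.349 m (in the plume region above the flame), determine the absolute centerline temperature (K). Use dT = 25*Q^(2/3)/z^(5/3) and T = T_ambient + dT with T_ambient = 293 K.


Q^(2/3) = 51.289
z^(5/3) = 11.587
dT = 25 * 51.289 / 11.587 = 110.66 K
T = 293 + 110.66 = 403.66 K

403.66 K


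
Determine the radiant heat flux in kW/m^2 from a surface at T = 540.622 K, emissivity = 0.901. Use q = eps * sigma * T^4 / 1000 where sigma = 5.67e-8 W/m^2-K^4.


T^4 = 8.5423e+10
q = 0.901 * 5.67e-8 * 8.5423e+10 / 1000 = 4.3640 kW/m^2

4.3640 kW/m^2


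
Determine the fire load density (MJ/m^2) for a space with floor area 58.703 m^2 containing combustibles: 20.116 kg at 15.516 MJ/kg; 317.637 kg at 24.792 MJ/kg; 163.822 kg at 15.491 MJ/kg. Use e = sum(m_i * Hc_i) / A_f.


Total energy = 20.116*15.516 + 317.637*24.792 + 163.822*15.491
= 312.1199 + 7874.857 + 2537.767
= 10724.74 MJ
e = 10724.74 / 58.703 = 182.69 MJ/m^2

182.69 MJ/m^2


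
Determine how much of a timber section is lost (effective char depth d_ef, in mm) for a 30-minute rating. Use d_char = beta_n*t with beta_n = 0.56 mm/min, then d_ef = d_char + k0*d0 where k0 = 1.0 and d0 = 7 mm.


d_char = 0.56 * 30 = 16.8 mm
d_ef = 16.8 + 1.0*7 = 23.8 mm

23.8 mm


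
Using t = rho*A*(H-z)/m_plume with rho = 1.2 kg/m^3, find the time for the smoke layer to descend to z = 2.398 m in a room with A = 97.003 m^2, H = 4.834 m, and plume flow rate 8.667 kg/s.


H - z = 2.436 m
t = 1.2 * 97.003 * 2.436 / 8.667 = 32.717 s

32.717 s


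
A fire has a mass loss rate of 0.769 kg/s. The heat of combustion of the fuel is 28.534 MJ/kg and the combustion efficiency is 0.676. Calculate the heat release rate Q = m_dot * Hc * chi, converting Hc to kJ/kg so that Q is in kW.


Hc = 28.534 MJ/kg = 28.534 * 1000 kJ/kg = 28534 kJ/kg
Q = 0.769 kg/s * 28534 kJ/kg * 0.676 = 14833 kW

14833 kW


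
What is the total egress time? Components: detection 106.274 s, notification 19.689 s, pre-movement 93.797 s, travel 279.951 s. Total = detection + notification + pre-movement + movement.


Total = 106.274 + 19.689 + 93.797 + 279.951 = 499.711 s

499.711 s


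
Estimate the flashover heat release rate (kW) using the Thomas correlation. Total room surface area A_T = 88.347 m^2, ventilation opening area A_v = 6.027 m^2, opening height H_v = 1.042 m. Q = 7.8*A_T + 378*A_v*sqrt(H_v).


7.8*A_T = 689.11
sqrt(H_v) = 1.0208
378*A_v*sqrt(H_v) = 2325.6
Q = 689.11 + 2325.6 = 3014.7 kW

3014.7 kW


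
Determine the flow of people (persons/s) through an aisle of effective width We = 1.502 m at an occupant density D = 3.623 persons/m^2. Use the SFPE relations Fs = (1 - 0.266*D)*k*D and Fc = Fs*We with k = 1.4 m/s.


1 - 0.266*D = 1 - 0.266*3.623 = 0.036282
Fs = 0.036282 * 1.4 * 3.623 = 0.18403 persons/(s*m)
Fc = 0.18403 * 1.502 = 0.27641 persons/s

0.27641 persons/s


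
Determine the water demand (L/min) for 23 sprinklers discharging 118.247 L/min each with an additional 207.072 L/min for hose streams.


Sprinkler demand = 23 * 118.247 = 2719.681 L/min
Total = 2719.681 + 207.072 = 2926.753 L/min

2926.753 L/min


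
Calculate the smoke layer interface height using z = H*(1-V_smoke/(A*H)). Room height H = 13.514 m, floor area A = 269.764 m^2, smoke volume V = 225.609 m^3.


V/(A*H) = 0.061885
1 - 0.061885 = 0.93811
z = 13.514 * 0.93811 = 12.678 m

12.678 m


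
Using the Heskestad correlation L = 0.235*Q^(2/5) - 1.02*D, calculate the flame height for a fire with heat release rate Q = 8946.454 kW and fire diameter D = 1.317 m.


Q^(2/5) = 38.077
0.235 * Q^(2/5) = 8.9480
1.02 * D = 1.3433
L = 7.6047 m

7.6047 m


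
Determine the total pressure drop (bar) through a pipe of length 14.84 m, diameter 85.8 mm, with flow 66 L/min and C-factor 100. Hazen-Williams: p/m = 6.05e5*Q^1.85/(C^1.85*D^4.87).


Q^1.85 = 2323.6
C^1.85 = 5011.9
D^4.87 = 2.6067e+09
p/m = 0.00010760 bar/m
p_total = 0.00010760 * 14.84 = 0.0015968 bar

0.0015968 bar


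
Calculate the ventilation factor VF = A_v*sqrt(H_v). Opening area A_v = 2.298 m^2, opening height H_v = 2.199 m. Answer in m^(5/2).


sqrt(H_v) = 1.4829
VF = 2.298 * 1.4829 = 3.4077 m^(5/2)

3.4077 m^(5/2)


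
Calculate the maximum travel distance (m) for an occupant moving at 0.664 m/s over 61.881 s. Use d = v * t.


d = 0.664 * 61.881 = 41.089 m

41.089 m


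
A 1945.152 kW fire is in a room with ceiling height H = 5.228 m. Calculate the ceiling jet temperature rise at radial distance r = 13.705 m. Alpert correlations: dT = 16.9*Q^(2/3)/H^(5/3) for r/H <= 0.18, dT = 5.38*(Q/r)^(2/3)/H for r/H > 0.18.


r/H = 13.705 / 5.228 = 2.6215
r/H > 0.18, so dT = 5.38*(Q/r)^(2/3)/H
Q/r = 141.93
(Q/r)^(2/3) = 27.209
dT = 5.38 * 27.209 / 5.228 = 28.000 K

28.000 K


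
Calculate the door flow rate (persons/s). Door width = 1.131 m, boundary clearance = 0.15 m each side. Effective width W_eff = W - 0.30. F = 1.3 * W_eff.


W_eff = 1.131 - 0.30 = 0.831 m
F = 1.3 * 0.831 = 1.0803 persons/s

1.0803 persons/s


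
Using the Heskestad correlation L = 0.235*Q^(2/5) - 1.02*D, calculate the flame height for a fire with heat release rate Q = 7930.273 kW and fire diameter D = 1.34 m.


Q^(2/5) = 36.284
0.235 * Q^(2/5) = 8.5267
1.02 * D = 1.3668
L = 7.1599 m

7.1599 m


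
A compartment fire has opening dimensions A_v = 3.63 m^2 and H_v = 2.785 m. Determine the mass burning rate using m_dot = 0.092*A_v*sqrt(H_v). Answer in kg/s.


sqrt(H_v) = 1.6688
m_dot = 0.092 * 3.63 * 1.6688 = 0.55732 kg/s

0.55732 kg/s


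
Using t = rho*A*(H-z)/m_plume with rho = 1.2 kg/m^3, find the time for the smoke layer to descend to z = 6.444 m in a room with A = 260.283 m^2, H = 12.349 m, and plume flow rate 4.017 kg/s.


H - z = 5.905 m
t = 1.2 * 260.283 * 5.905 / 4.017 = 459.14 s

459.14 s


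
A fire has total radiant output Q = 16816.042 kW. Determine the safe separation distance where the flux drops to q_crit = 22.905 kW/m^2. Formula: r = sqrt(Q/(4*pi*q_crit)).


4*pi*q_crit = 287.83
Q/(4*pi*q_crit) = 58.423
r = sqrt(58.423) = 7.6435 m

7.6435 m


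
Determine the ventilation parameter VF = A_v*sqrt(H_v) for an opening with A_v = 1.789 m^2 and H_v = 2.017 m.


sqrt(H_v) = 1.4202
VF = 1.789 * 1.4202 = 2.5408 m^(5/2)

2.5408 m^(5/2)


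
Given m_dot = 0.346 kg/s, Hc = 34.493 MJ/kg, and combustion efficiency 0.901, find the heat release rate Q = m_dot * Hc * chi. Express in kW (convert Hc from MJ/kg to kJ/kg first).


Hc = 34.493 MJ/kg = 34.493 * 1000 kJ/kg = 34493 kJ/kg
Q = 0.346 kg/s * 34493 kJ/kg * 0.901 = 10753 kW

10753 kW


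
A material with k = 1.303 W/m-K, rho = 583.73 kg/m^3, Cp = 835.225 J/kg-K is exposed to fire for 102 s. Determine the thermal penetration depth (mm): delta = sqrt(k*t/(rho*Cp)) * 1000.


alpha = 1.303 / (583.73 * 835.225) = 2.6726e-06 m^2/s
alpha * t = 0.00027260
delta = sqrt(0.00027260) * 1000 = 16.511 mm

16.511 mm


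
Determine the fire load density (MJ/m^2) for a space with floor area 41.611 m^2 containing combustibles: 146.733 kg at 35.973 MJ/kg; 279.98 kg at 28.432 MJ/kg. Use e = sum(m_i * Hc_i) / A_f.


Total energy = 146.733*35.973 + 279.98*28.432
= 5278.426 + 7960.391
= 13238.82 MJ
e = 13238.82 / 41.611 = 318.16 MJ/m^2

318.16 MJ/m^2


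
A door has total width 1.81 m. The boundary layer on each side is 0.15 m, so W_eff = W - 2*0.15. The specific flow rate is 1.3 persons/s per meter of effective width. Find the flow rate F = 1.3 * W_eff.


W_eff = 1.81 - 0.30 = 1.51 m
F = 1.3 * 1.51 = 1.963 persons/s

1.963 persons/s


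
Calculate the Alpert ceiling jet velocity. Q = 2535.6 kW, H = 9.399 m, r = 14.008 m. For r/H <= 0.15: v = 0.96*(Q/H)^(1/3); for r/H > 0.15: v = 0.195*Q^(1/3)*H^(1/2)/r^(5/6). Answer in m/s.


r/H = 14.008 / 9.399 = 1.4904
r/H > 0.15, so v = 0.195*Q^(1/3)*H^(1/2)/r^(5/6)
Q^(1/3) = 13.636
H^(1/2) = 3.0658
r^(5/6) = 9.0222
v = 0.195 * 13.636 * 3.0658 / 9.0222 = 0.90356 m/s

0.90356 m/s


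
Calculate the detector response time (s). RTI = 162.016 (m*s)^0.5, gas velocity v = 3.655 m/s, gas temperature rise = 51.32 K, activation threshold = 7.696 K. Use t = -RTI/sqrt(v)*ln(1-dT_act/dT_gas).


dT_act/dT_gas = 0.14996
ln(1 - 0.14996) = -0.16247
t = -162.016 / sqrt(3.655) * -0.16247 = 13.769 s

13.769 s


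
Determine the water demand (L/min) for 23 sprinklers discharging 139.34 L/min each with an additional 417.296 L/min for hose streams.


Sprinkler demand = 23 * 139.34 = 3204.82 L/min
Total = 3204.82 + 417.296 = 3622.116 L/min

3622.116 L/min


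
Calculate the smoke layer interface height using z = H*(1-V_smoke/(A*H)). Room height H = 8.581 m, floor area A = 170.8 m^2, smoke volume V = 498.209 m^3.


V/(A*H) = 0.33993
1 - 0.33993 = 0.66007
z = 8.581 * 0.66007 = 5.6641 m

5.6641 m


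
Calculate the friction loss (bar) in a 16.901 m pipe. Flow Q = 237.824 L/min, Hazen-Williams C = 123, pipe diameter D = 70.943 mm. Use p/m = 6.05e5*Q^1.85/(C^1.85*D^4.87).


Q^1.85 = 24893
C^1.85 = 7350.6
D^4.87 = 1.0326e+09
p/m = 0.0019841 bar/m
p_total = 0.0019841 * 16.901 = 0.033534 bar

0.033534 bar


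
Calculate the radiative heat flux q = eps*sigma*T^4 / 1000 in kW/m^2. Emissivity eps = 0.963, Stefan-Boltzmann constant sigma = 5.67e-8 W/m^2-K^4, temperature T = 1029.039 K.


T^4 = 1.1213e+12
q = 0.963 * 5.67e-8 * 1.1213e+12 / 1000 = 61.226 kW/m^2

61.226 kW/m^2


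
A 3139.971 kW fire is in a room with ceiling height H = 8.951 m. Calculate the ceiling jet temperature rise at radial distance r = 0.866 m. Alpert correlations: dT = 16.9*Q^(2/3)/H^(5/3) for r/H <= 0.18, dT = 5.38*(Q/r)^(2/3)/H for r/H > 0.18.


r/H = 0.866 / 8.951 = 0.096749
r/H <= 0.18, so dT = 16.9*Q^(2/3)/H^(5/3)
Q^(2/3) = 214.43
H^(5/3) = 38.588
dT = 16.9 * 214.43 / 38.588 = 93.911 K

93.911 K


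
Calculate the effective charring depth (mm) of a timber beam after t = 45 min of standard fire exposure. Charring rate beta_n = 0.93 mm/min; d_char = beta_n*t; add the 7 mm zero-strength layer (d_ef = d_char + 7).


d_char = 0.93 * 45 = 41.85 mm
d_ef = 41.85 + 1.0*7 = 48.85 mm

48.85 mm


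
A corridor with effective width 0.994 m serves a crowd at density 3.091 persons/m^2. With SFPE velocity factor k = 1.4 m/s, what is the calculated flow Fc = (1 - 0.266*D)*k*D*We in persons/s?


1 - 0.266*D = 1 - 0.266*3.091 = 0.17779
Fs = 0.17779 * 1.4 * 3.091 = 0.76939 persons/(s*m)
Fc = 0.76939 * 0.994 = 0.76477 persons/s

0.76477 persons/s


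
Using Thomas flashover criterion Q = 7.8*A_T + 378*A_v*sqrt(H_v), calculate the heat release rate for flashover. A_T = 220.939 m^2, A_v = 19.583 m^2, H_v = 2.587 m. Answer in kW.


7.8*A_T = 1723.3
sqrt(H_v) = 1.6084
378*A_v*sqrt(H_v) = 11906
Q = 1723.3 + 11906 = 13629 kW

13629 kW


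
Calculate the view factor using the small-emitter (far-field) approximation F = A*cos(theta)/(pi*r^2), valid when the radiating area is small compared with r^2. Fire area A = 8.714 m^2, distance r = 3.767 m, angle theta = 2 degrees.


cos(2 deg) = 0.99939
pi*r^2 = 44.580
F = 8.714 * 0.99939 / 44.580 = 0.19535

0.19535


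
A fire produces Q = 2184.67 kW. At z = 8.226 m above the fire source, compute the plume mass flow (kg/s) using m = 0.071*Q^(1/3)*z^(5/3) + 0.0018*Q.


Q^(1/3) = 12.976
z^(5/3) = 33.521
First term = 0.071 * 12.976 * 33.521 = 30.882
Second term = 0.0018 * 2184.67 = 3.9324
m = 34.814 kg/s

34.814 kg/s


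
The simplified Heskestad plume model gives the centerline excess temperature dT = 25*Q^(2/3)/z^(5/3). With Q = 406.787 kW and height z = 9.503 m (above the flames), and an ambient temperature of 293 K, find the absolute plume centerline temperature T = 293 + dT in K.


Q^(2/3) = 54.901
z^(5/3) = 42.635
dT = 25 * 54.901 / 42.635 = 32.192 K
T = 293 + 32.192 = 325.19 K

325.19 K


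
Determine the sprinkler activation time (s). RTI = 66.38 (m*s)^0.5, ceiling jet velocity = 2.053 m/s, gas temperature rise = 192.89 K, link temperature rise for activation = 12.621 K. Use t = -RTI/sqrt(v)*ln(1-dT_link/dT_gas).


dT_link/dT_gas = 0.065431
ln(1 - 0.065431) = -0.067670
t = -66.38 / sqrt(2.053) * -0.067670 = 3.1350 s

3.1350 s


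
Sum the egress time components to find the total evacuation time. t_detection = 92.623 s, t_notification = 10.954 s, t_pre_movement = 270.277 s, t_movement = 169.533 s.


Total = 92.623 + 10.954 + 270.277 + 169.533 = 543.387 s

543.387 s


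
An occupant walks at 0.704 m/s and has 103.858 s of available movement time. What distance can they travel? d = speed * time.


d = 0.704 * 103.858 = 73.116 m

73.116 m


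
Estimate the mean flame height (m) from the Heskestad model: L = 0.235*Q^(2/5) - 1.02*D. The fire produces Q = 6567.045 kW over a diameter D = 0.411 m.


Q^(2/5) = 33.647
0.235 * Q^(2/5) = 7.9071
1.02 * D = 0.41922
L = 7.4879 m

7.4879 m


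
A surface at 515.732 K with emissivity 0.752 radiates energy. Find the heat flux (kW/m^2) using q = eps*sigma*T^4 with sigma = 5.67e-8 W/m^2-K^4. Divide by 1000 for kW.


T^4 = 7.0745e+10
q = 0.752 * 5.67e-8 * 7.0745e+10 / 1000 = 3.0165 kW/m^2

3.0165 kW/m^2


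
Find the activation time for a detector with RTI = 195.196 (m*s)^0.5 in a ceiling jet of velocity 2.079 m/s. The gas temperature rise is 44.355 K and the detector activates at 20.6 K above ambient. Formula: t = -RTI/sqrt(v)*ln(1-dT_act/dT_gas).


dT_act/dT_gas = 0.46443
ln(1 - 0.46443) = -0.62443
t = -195.196 / sqrt(2.079) * -0.62443 = 84.534 s

84.534 s


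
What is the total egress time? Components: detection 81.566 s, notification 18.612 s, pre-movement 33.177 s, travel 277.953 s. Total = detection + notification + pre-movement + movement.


Total = 81.566 + 18.612 + 33.177 + 277.953 = 411.308 s

411.308 s


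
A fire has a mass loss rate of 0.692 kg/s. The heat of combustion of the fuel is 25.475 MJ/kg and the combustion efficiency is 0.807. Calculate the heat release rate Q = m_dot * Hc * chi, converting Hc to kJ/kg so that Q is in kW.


Hc = 25.475 MJ/kg = 25.475 * 1000 kJ/kg = 25475 kJ/kg
Q = 0.692 kg/s * 25475 kJ/kg * 0.807 = 14226 kW

14226 kW


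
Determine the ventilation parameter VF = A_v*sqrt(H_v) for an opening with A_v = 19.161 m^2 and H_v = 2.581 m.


sqrt(H_v) = 1.6065
VF = 19.161 * 1.6065 = 30.783 m^(5/2)

30.783 m^(5/2)


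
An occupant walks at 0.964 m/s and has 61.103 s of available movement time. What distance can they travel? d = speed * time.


d = 0.964 * 61.103 = 58.903 m

58.903 m


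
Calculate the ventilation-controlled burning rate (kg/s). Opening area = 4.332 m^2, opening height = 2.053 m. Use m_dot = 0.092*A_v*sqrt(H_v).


sqrt(H_v) = 1.4328
m_dot = 0.092 * 4.332 * 1.4328 = 0.57105 kg/s

0.57105 kg/s


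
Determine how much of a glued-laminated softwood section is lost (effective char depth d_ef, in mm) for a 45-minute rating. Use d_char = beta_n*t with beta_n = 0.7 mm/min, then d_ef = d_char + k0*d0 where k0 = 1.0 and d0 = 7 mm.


d_char = 0.7 * 45 = 31.5 mm
d_ef = 31.5 + 1.0*7 = 38.5 mm

38.5 mm


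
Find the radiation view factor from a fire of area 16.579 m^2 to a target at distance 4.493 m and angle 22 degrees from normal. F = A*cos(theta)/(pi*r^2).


cos(22 deg) = 0.92718
pi*r^2 = 63.419
F = 16.579 * 0.92718 / 63.419 = 0.24238

0.24238


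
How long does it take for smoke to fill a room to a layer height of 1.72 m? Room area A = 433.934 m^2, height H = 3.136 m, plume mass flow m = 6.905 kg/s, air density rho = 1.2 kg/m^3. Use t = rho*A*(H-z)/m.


H - z = 1.416 m
t = 1.2 * 433.934 * 1.416 / 6.905 = 106.78 s

106.78 s


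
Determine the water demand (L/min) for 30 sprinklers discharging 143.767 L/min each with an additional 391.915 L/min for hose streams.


Sprinkler demand = 30 * 143.767 = 4313.01 L/min
Total = 4313.01 + 391.915 = 4704.925 L/min

4704.925 L/min


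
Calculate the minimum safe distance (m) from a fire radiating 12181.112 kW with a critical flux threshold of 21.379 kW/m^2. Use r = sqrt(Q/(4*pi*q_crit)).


4*pi*q_crit = 268.66
Q/(4*pi*q_crit) = 45.341
r = sqrt(45.341) = 6.7336 m

6.7336 m


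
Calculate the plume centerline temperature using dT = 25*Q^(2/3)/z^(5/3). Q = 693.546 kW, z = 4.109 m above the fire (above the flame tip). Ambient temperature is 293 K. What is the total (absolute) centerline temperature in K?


Q^(2/3) = 78.352
z^(5/3) = 10.541
dT = 25 * 78.352 / 10.541 = 185.82 K
T = 293 + 185.82 = 478.82 K

478.82 K


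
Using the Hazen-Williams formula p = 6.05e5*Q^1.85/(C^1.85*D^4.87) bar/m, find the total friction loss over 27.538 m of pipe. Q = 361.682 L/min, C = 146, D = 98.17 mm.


Q^1.85 = 54064
C^1.85 = 10094
D^4.87 = 5.0227e+09
p/m = 0.00064516 bar/m
p_total = 0.00064516 * 27.538 = 0.017767 bar

0.017767 bar


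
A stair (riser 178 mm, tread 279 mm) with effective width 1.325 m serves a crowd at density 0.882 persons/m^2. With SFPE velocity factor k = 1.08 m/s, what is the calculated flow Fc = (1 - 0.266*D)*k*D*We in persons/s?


1 - 0.266*D = 1 - 0.266*0.882 = 0.76539
Fs = 0.76539 * 1.08 * 0.882 = 0.72908 persons/(s*m)
Fc = 0.72908 * 1.325 = 0.96603 persons/s

0.96603 persons/s


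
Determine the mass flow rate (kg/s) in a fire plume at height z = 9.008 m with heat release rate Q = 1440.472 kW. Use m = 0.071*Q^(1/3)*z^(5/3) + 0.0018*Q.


Q^(1/3) = 11.294
z^(5/3) = 38.998
First term = 0.071 * 11.294 * 38.998 = 31.271
Second term = 0.0018 * 1440.472 = 2.5928
m = 33.864 kg/s

33.864 kg/s


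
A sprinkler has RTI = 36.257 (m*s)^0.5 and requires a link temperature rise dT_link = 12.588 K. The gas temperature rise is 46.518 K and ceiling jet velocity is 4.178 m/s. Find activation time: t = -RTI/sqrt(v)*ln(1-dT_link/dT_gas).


dT_link/dT_gas = 0.27060
ln(1 - 0.27060) = -0.31554
t = -36.257 / sqrt(4.178) * -0.31554 = 5.5971 s

5.5971 s


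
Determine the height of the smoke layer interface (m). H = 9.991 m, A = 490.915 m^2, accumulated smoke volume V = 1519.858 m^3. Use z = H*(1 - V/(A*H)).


V/(A*H) = 0.30988
1 - 0.30988 = 0.69012
z = 9.991 * 0.69012 = 6.8950 m

6.8950 m


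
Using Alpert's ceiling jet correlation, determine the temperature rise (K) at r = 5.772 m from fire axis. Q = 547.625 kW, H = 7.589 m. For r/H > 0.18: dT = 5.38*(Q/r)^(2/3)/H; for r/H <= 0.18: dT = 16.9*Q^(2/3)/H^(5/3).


r/H = 5.772 / 7.589 = 0.76057
r/H > 0.18, so dT = 5.38*(Q/r)^(2/3)/H
Q/r = 94.876
(Q/r)^(2/3) = 20.802
dT = 5.38 * 20.802 / 7.589 = 14.747 K

14.747 K


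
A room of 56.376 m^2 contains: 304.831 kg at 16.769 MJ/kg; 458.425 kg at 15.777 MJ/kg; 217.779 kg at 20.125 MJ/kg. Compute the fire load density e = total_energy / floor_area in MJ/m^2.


Total energy = 304.831*16.769 + 458.425*15.777 + 217.779*20.125
= 5111.711 + 7232.571 + 4382.802
= 16727.08 MJ
e = 16727.08 / 56.376 = 296.71 MJ/m^2

296.71 MJ/m^2


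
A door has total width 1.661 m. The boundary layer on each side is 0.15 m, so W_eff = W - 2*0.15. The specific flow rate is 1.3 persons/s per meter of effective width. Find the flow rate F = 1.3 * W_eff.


W_eff = 1.661 - 0.30 = 1.361 m
F = 1.3 * 1.361 = 1.7693 persons/s

1.7693 persons/s


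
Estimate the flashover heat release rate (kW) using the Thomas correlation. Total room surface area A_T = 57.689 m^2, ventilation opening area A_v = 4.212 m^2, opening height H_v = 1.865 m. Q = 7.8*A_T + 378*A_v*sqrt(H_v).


7.8*A_T = 449.97
sqrt(H_v) = 1.3657
378*A_v*sqrt(H_v) = 2174.3
Q = 449.97 + 2174.3 = 2624.3 kW

2624.3 kW
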